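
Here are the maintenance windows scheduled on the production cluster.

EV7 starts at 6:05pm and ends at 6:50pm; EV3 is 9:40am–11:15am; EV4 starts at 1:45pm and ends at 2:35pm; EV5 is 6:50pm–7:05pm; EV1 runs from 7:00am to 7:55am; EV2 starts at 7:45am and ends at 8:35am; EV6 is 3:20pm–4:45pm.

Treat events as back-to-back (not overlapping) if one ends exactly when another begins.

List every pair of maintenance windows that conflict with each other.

EV1 & EV2

Sorted by start: EV1, EV2, EV3, EV4, EV6, EV7, EV5.
EV2 starts before EV1 ends → EV1 and EV2 overlap.
EV3 starts after EV1 ends, so nothing later overlaps EV1 either.
EV3 starts after EV2 ends, so nothing later overlaps EV2 either.
EV4 starts after EV3 ends, so nothing later overlaps EV3 either.
EV6 starts after EV4 ends, so nothing later overlaps EV4 either.
EV7 starts after EV6 ends, so nothing later overlaps EV6 either.
EV5 starts exactly when EV7 ends (back-to-back, no overlap).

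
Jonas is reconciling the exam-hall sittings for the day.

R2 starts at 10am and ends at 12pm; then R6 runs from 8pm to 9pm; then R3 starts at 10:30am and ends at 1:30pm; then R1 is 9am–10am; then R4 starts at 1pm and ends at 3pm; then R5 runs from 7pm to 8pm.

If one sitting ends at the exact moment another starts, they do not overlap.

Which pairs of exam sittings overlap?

Sorted by start: R1, R2, R3, R4, R5, R6.
R2 starts exactly when R1 ends (back-to-back, no overlap), so R1 has no further overlaps.
R3 starts before R2 ends → R2 and R3 overlap.
R4 starts after R2 ends, so R2 has no further overlaps.
R4 starts before R3 ends → R3 and R4 overlap.
R5 starts after R3 ends, so R3 has no further overlaps.
R5 starts after R4 ends, so R4 has no further overlaps.
R6 starts exactly when R5 ends (back-to-back, no overlap).

R2 & R3, R3 & R4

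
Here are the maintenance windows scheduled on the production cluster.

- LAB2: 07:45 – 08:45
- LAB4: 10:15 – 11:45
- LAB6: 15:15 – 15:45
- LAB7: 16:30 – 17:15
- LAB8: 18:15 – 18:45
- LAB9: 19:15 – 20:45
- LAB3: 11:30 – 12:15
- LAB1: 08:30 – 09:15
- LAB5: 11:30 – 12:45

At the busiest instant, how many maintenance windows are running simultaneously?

3

Walk through starts and ends in time order (an end at T is processed before a start at T):
07:45 start LAB2 → 1
08:30 start LAB1 → 2
08:45 end LAB2 → 1
09:15 end LAB1 → 0
10:15 start LAB4 → 1
11:30 start LAB3 → 2
11:30 start LAB5 → 3
11:45 end LAB4 → 2
12:15 end LAB3 → 1
12:45 end LAB5 → 0
15:15 start LAB6 → 1
15:45 end LAB6 → 0
16:30 start LAB7 → 1
17:15 end LAB7 → 0
18:15 start LAB8 → 1
18:45 end LAB8 → 0
19:15 start LAB9 → 1
20:45 end LAB9 → 0
Peak is 3, at 11:30 (LAB3, LAB4, LAB5).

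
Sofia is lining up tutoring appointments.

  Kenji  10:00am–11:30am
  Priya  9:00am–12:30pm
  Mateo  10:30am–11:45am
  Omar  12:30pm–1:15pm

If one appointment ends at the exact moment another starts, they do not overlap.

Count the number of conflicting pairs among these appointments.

Check each pair: they overlap iff neither finishes before the other starts.
Sorted by start: Priya, Kenji, Mateo, Omar.
Kenji starts before Priya ends → Priya and Kenji overlap.
Mateo starts before Priya ends → Priya and Mateo overlap.
Omar starts exactly when Priya ends (back-to-back, no overlap).
Mateo starts before Kenji ends → Kenji and Mateo overlap.
Omar starts after Kenji ends.
Omar starts after Mateo ends.
Overlapping pairs: Kenji & Mateo, Kenji & Priya, Mateo & Priya — 3 in total.

3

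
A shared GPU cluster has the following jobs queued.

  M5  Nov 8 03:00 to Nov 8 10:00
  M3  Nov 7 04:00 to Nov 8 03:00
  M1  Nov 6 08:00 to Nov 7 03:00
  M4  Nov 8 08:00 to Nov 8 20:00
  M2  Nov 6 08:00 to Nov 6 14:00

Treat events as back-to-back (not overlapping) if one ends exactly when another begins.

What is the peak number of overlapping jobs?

Walk through starts and ends in time order (an end at T is processed before a start at T):
Nov 6 08:00 start M1 → 1
Nov 6 08:00 start M2 → 2
Nov 6 14:00 end M2 → 1
Nov 7 03:00 end M1 → 0
Nov 7 04:00 start M3 → 1
Nov 8 03:00 end M3 → 0
Nov 8 03:00 start M5 → 1
Nov 8 08:00 start M4 → 2
Nov 8 10:00 end M5 → 1
Nov 8 20:00 end M4 → 0
Peak is 2, at Nov 6 08:00 (M1, M2).

2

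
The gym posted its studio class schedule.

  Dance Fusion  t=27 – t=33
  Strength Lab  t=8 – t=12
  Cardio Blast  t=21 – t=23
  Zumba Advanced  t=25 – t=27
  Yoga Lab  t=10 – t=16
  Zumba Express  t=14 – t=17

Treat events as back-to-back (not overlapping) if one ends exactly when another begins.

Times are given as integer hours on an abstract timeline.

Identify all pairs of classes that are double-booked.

Sorted by start: Strength Lab, Yoga Lab, Zumba Express, Cardio Blast, Zumba Advanced, Dance Fusion.
Yoga Lab starts before Strength Lab ends → Strength Lab and Yoga Lab overlap.
Zumba Express starts after Strength Lab ends, so Strength Lab has no further overlaps.
Zumba Express starts before Yoga Lab ends → Yoga Lab and Zumba Express overlap.
Cardio Blast starts after Yoga Lab ends, so Yoga Lab has no further overlaps.
Cardio Blast starts after Zumba Express ends, so Zumba Express has no further overlaps.
Zumba Advanced starts after Cardio Blast ends, so Cardio Blast has no further overlaps.
Dance Fusion starts exactly when Zumba Advanced ends (back-to-back, no overlap).

Strength Lab & Yoga Lab, Yoga Lab & Zumba Express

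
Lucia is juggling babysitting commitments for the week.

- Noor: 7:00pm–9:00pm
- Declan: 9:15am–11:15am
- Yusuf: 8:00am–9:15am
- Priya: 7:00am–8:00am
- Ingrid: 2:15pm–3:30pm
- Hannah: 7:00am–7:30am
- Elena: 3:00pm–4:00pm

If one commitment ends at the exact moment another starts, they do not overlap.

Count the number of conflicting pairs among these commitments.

2

Sorted by start: Priya, Hannah, Yusuf, Declan, Ingrid, Elena, Noor.
Hannah starts before Priya ends → Priya and Hannah overlap.
Yusuf starts exactly when Priya ends (back-to-back, no overlap), so Priya has no further overlaps.
Yusuf starts after Hannah ends, so Hannah has no further overlaps.
Declan starts exactly when Yusuf ends (back-to-back, no overlap), so Yusuf has no further overlaps.
Ingrid starts after Declan ends, so Declan has no further overlaps.
Elena starts before Ingrid ends → Ingrid and Elena overlap.
Noor starts after Ingrid ends.
Noor starts after Elena ends.
Overlapping pairs: Elena & Ingrid, Hannah & Priya — 2 in total.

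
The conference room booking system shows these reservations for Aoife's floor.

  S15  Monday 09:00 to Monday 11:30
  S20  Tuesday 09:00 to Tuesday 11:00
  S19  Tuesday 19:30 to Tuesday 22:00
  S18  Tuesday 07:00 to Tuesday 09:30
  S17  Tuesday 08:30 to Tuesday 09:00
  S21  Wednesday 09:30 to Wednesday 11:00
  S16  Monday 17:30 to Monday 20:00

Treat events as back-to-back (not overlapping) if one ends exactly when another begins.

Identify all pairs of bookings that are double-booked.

Sorted by start: S15, S16, S18, S17, S20, S19, S21.
S16 starts after S15 ends, so nothing later overlaps S15 either.
S18 starts after S16 ends, so nothing later overlaps S16 either.
S17 starts before S18 ends → S18 and S17 overlap.
S20 starts before S18 ends → S18 and S20 overlap.
S19 starts after S18 ends, so nothing later overlaps S18 either.
S20 starts exactly when S17 ends (back-to-back, no overlap), so nothing later overlaps S17 either.
S19 starts after S20 ends, so nothing later overlaps S20 either.
S21 starts after S19 ends.

S17 & S18, S18 & S20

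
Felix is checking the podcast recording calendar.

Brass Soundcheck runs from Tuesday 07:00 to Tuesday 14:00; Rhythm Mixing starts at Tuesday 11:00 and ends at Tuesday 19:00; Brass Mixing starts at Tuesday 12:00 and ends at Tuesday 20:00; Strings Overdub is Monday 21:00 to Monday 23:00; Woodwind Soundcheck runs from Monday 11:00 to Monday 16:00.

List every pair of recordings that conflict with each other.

Sorted by start: Woodwind Soundcheck, Strings Overdub, Brass Soundcheck, Rhythm Mixing, Brass Mixing.
Strings Overdub starts after Woodwind Soundcheck ends; Woodwind Soundcheck is clear from here.
Brass Soundcheck starts after Strings Overdub ends; Strings Overdub is clear from here.
Rhythm Mixing starts before Brass Soundcheck ends → Brass Soundcheck and Rhythm Mixing overlap.
Brass Mixing starts before Brass Soundcheck ends → Brass Soundcheck and Brass Mixing overlap.
Brass Mixing starts before Rhythm Mixing ends → Rhythm Mixing and Brass Mixing overlap.

Brass Mixing & Brass Soundcheck, Brass Mixing & Rhythm Mixing, Brass Soundcheck & Rhythm Mixing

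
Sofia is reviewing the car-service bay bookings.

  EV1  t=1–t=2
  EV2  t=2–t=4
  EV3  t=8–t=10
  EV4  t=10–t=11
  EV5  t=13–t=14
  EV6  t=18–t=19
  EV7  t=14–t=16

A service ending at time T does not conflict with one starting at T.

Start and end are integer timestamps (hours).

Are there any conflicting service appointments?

Sorted by start: EV1, EV2, EV3, EV4, EV5, EV7, EV6.
EV2 starts exactly when EV1 ends (back-to-back, no overlap), so nothing later overlaps EV1 either.
EV3 starts after EV2 ends, so nothing later overlaps EV2 either.
EV4 starts exactly when EV3 ends (back-to-back, no overlap), so nothing later overlaps EV3 either.
EV5 starts after EV4 ends, so nothing later overlaps EV4 either.
EV7 starts exactly when EV5 ends (back-to-back, no overlap), so nothing later overlaps EV5 either.
EV6 starts after EV7 ends.
Every pair is clear; the schedule has no overlaps.

No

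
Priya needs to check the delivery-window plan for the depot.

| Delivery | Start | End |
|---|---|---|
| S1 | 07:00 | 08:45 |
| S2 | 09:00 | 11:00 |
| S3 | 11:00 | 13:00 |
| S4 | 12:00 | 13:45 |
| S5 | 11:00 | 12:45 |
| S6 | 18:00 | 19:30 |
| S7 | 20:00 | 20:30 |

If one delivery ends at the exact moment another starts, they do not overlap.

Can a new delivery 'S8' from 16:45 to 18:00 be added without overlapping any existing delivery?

S1: ends 08:45 at or before S8 starts 16:45 → clear.
S2: ends 11:00 at or before S8 starts 16:45 → clear.
S3: ends 13:00 at or before S8 starts 16:45 → clear.
S5: ends 12:45 at or before S8 starts 16:45 → clear.
S4: ends 13:45 at or before S8 starts 16:45 → clear.
S6: starts 18:00 at or after S8 ends 18:00 → clear.
S7: starts 20:00 at or after S8 ends 18:00 → clear.

Yes — the slot is free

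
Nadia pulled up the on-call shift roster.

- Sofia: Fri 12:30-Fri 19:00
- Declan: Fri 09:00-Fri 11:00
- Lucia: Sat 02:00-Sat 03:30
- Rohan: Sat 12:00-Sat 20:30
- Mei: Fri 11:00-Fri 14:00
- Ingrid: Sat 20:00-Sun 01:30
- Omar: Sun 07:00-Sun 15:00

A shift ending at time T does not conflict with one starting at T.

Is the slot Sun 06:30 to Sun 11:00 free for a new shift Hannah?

Declan: ends Fri 11:00 at or before Hannah starts Sun 06:30 → clear.
Mei: ends Fri 14:00 at or before Hannah starts Sun 06:30 → clear.
Sofia: ends Fri 19:00 at or before Hannah starts Sun 06:30 → clear.
Lucia: ends Sat 03:30 at or before Hannah starts Sun 06:30 → clear.
Rohan: ends Sat 20:30 at or before Hannah starts Sun 06:30 → clear.
Ingrid: ends Sun 01:30 at or before Hannah starts Sun 06:30 → clear.
Omar: starts Sun 07:00 before Hannah ends Sun 11:00, and ends Sun 15:00 after Hannah starts Sun 06:30 → overlap.
Hannah overlaps Omar.

No — it overlaps Omar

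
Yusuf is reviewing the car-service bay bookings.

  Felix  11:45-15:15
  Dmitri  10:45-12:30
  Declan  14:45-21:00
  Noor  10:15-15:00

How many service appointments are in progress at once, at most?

Sweep the timeline, counting +1 at each start and −1 at each end (ends before starts at a tie):
10:15 start Noor → 1
10:45 start Dmitri → 2
11:45 start Felix → 3
12:30 end Dmitri → 2
14:45 start Declan → 3
15:00 end Noor → 2
15:15 end Felix → 1
21:00 end Declan → 0
Peak is 3, at 11:45 (Dmitri, Felix, Noor).

3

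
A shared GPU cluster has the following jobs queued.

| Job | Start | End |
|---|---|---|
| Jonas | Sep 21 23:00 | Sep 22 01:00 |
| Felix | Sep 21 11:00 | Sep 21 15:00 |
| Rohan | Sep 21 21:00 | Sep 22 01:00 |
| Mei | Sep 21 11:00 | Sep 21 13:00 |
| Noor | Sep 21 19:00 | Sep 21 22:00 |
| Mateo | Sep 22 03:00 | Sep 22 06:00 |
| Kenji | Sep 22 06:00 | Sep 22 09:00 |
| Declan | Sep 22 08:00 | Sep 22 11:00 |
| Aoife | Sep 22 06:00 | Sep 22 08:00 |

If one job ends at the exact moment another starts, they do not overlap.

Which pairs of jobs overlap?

Two intervals overlap when each starts before the other ends.
Sorted by start: Mei, Felix, Noor, Rohan, Jonas, Mateo, Aoife, Kenji, Declan.
Felix starts before Mei ends → Mei and Felix overlap.
Noor starts after Mei ends — done with Mei.
Noor starts after Felix ends — done with Felix.
Rohan starts before Noor ends → Noor and Rohan overlap.
Jonas starts after Noor ends — done with Noor.
Jonas starts before Rohan ends → Rohan and Jonas overlap.
Mateo starts after Rohan ends — done with Rohan.
Mateo starts after Jonas ends — done with Jonas.
Aoife starts exactly when Mateo ends (back-to-back, no overlap) — done with Mateo.
Kenji starts before Aoife ends → Aoife and Kenji overlap.
Declan starts exactly when Aoife ends (back-to-back, no overlap).
Declan starts before Kenji ends → Kenji and Declan overlap.

Aoife & Kenji, Declan & Kenji, Felix & Mei, Jonas & Rohan, Noor & Rohan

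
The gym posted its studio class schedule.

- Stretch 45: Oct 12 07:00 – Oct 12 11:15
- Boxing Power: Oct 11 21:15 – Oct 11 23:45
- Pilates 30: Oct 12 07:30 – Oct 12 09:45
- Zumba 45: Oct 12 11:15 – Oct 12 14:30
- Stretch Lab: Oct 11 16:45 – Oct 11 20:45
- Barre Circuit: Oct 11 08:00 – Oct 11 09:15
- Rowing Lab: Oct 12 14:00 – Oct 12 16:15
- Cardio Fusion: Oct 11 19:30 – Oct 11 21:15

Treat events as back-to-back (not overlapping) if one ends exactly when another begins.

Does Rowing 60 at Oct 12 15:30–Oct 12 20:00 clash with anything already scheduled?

Barre Circuit: ends Oct 11 09:15 at or before Rowing 60 starts Oct 12 15:30 → clear.
Stretch Lab: ends Oct 11 20:45 at or before Rowing 60 starts Oct 12 15:30 → clear.
Cardio Fusion: ends Oct 11 21:15 at or before Rowing 60 starts Oct 12 15:30 → clear.
Boxing Power: ends Oct 11 23:45 at or before Rowing 60 starts Oct 12 15:30 → clear.
Stretch 45: ends Oct 12 11:15 at or before Rowing 60 starts Oct 12 15:30 → clear.
Pilates 30: ends Oct 12 09:45 at or before Rowing 60 starts Oct 12 15:30 → clear.
Zumba 45: ends Oct 12 14:30 at or before Rowing 60 starts Oct 12 15:30 → clear.
Rowing Lab: starts Oct 12 14:00 before Rowing 60 ends Oct 12 20:00, and ends Oct 12 16:15 after Rowing 60 starts Oct 12 15:30 → overlap.
Rowing 60 overlaps Rowing Lab.

Yes — it overlaps Rowing Lab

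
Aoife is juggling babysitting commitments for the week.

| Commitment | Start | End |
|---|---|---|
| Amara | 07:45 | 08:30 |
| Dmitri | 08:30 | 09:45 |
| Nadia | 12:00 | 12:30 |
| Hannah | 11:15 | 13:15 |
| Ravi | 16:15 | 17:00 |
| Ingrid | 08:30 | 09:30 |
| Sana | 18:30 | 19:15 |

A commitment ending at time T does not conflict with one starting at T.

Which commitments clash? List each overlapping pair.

Dmitri & Ingrid, Hannah & Nadia

Sorted by start: Amara, Dmitri, Ingrid, Hannah, Nadia, Ravi, Sana.
Dmitri starts exactly when Amara ends (back-to-back, no overlap); Amara is clear from here.
Ingrid starts before Dmitri ends → Dmitri and Ingrid overlap.
Hannah starts after Dmitri ends; Dmitri is clear from here.
Hannah starts after Ingrid ends; Ingrid is clear from here.
Nadia starts before Hannah ends → Hannah and Nadia overlap.
Ravi starts after Hannah ends; Hannah is clear from here.
Ravi starts after Nadia ends; Nadia is clear from here.
Sana starts after Ravi ends.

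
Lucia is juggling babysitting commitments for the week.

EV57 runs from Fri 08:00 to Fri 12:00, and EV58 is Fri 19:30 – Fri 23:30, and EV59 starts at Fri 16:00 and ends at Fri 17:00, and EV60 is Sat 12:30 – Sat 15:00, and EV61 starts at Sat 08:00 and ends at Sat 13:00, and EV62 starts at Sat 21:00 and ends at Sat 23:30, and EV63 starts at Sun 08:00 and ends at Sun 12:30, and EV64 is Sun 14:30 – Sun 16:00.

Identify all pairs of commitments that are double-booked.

EV60 & EV61

Sorted by start: EV57, EV59, EV58, EV61, EV60, EV62, EV63, EV64.
EV59 starts after EV57 ends; EV57 is clear from here.
EV58 starts after EV59 ends; EV59 is clear from here.
EV61 starts after EV58 ends; EV58 is clear from here.
EV60 starts before EV61 ends → EV61 and EV60 overlap.
EV62 starts after EV61 ends; EV61 is clear from here.
EV62 starts after EV60 ends; EV60 is clear from here.
EV63 starts after EV62 ends; EV62 is clear from here.
EV64 starts after EV63 ends.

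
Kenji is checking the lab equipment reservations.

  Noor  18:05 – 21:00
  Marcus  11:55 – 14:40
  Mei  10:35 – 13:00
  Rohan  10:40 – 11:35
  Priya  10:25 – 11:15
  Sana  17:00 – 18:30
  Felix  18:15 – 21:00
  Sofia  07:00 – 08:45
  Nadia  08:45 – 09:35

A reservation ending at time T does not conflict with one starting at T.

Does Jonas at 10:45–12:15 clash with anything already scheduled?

Sofia: ends 08:45 at or before Jonas starts 10:45 → clear.
Nadia: ends 09:35 at or before Jonas starts 10:45 → clear.
Priya: starts 10:25 before Jonas ends 12:15, and ends 11:15 after Jonas starts 10:45 → overlap.
Mei: starts 10:35 before Jonas ends 12:15, and ends 13:00 after Jonas starts 10:45 → overlap.
Rohan: starts 10:40 before Jonas ends 12:15, and ends 11:35 after Jonas starts 10:45 → overlap.
Marcus: starts 11:55 before Jonas ends 12:15, and ends 14:40 after Jonas starts 10:45 → overlap.
Sana: starts 17:00 at or after Jonas ends 12:15 → clear.
Noor: starts 18:05 at or after Jonas ends 12:15 → clear.
Felix: starts 18:15 at or after Jonas ends 12:15 → clear.
Jonas overlaps Mei, Priya, Rohan, Marcus.

Yes — it overlaps Marcus, Mei, Priya, Rohan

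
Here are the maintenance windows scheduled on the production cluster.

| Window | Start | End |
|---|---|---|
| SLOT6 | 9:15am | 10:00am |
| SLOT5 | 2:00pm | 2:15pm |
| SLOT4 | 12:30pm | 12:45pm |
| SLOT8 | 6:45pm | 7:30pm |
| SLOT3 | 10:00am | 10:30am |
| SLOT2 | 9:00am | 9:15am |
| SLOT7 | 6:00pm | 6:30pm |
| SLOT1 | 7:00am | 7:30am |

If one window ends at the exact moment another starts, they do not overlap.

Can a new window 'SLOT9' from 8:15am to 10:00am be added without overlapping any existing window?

No — it overlaps SLOT2, SLOT6

SLOT1: ends 7:30am at or before SLOT9 starts 8:15am → clear.
SLOT2: starts 9:00am before SLOT9 ends 10:00am, and ends 9:15am after SLOT9 starts 8:15am → overlap.
SLOT6: starts 9:15am before SLOT9 ends 10:00am, and ends 10:00am after SLOT9 starts 8:15am → overlap.
SLOT3: starts 10:00am at or after SLOT9 ends 10:00am → clear.
SLOT4: starts 12:30pm at or after SLOT9 ends 10:00am → clear.
SLOT5: starts 2:00pm at or after SLOT9 ends 10:00am → clear.
SLOT7: starts 6:00pm at or after SLOT9 ends 10:00am → clear.
SLOT8: starts 6:45pm at or after SLOT9 ends 10:00am → clear.
SLOT9 overlaps SLOT2, SLOT6.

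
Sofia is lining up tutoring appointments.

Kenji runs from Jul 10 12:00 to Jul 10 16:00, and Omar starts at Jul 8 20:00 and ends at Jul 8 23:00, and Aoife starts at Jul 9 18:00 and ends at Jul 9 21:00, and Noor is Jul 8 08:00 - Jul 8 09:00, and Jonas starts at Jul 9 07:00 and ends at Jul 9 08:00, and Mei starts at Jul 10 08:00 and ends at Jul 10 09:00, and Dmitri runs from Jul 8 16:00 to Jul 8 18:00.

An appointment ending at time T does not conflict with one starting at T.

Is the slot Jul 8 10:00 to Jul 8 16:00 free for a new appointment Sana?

Yes — the slot is free

Noor: ends Jul 8 09:00 at or before Sana starts Jul 8 10:00 → clear.
Dmitri: starts Jul 8 16:00 at or after Sana ends Jul 8 16:00 → clear.
Omar: starts Jul 8 20:00 at or after Sana ends Jul 8 16:00 → clear.
Jonas: starts Jul 9 07:00 at or after Sana ends Jul 8 16:00 → clear.
Aoife: starts Jul 9 18:00 at or after Sana ends Jul 8 16:00 → clear.
Mei: starts Jul 10 08:00 at or after Sana ends Jul 8 16:00 → clear.
Kenji: starts Jul 10 12:00 at or after Sana ends Jul 8 16:00 → clear.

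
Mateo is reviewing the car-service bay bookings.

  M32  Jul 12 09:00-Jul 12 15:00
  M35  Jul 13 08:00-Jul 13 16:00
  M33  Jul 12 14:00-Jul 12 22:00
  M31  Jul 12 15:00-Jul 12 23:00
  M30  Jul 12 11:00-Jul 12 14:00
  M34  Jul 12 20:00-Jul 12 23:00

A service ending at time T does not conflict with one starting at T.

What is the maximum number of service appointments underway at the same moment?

Walk through starts and ends in time order (an end at T is processed before a start at T):
Jul 12 09:00 start M32 → 1
Jul 12 11:00 start M30 → 2
Jul 12 14:00 end M30 → 1
Jul 12 14:00 start M33 → 2
Jul 12 15:00 end M32 → 1
Jul 12 15:00 start M31 → 2
Jul 12 20:00 start M34 → 3
Jul 12 22:00 end M33 → 2
Jul 12 23:00 end M31 → 1
Jul 12 23:00 end M34 → 0
Jul 13 08:00 start M35 → 1
Jul 13 16:00 end M35 → 0
Peak is 3, at Jul 12 20:00 (M31, M33, M34).

3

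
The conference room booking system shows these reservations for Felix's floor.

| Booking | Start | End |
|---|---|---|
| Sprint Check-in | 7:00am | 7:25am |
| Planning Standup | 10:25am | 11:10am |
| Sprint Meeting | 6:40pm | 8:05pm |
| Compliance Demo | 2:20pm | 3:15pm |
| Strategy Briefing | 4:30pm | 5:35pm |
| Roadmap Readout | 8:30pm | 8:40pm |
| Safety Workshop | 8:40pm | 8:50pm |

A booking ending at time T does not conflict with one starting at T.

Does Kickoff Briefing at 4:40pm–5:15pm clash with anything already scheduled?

Yes — it overlaps Strategy Briefing

Sprint Check-in: ends 7:25am at or before Kickoff Briefing starts 4:40pm → clear.
Planning Standup: ends 11:10am at or before Kickoff Briefing starts 4:40pm → clear.
Compliance Demo: ends 3:15pm at or before Kickoff Briefing starts 4:40pm → clear.
Strategy Briefing: starts 4:30pm before Kickoff Briefing ends 5:15pm, and ends 5:35pm after Kickoff Briefing starts 4:40pm → overlap.
Sprint Meeting: starts 6:40pm at or after Kickoff Briefing ends 5:15pm → clear.
Roadmap Readout: starts 8:30pm at or after Kickoff Briefing ends 5:15pm → clear.
Safety Workshop: starts 8:40pm at or after Kickoff Briefing ends 5:15pm → clear.
Kickoff Briefing overlaps Strategy Briefing.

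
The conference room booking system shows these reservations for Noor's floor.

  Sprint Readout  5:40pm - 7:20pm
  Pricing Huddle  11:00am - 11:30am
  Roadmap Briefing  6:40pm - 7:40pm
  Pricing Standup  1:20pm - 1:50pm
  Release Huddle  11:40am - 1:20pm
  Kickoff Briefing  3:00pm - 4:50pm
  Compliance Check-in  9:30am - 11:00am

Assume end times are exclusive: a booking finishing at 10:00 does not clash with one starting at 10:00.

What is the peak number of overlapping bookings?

Walk through starts and ends in time order (an end at T is processed before a start at T):
9:30am start Compliance Check-in → 1
11:00am end Compliance Check-in → 0
11:00am start Pricing Huddle → 1
11:30am end Pricing Huddle → 0
11:40am start Release Huddle → 1
1:20pm end Release Huddle → 0
1:20pm start Pricing Standup → 1
1:50pm end Pricing Standup → 0
3:00pm start Kickoff Briefing → 1
4:50pm end Kickoff Briefing → 0
5:40pm start Sprint Readout → 1
6:40pm start Roadmap Briefing → 2
7:20pm end Sprint Readout → 1
7:40pm end Roadmap Briefing → 0
Peak is 2, at 6:40pm (Roadmap Briefing, Sprint Readout).

2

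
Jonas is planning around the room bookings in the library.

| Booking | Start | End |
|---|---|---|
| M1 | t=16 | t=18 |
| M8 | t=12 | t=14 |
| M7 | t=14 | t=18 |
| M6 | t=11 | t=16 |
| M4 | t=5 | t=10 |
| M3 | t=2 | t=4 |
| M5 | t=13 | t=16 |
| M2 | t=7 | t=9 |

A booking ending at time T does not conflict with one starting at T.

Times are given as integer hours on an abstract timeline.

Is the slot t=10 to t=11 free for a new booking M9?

Yes — the slot is free

M3: ends t=4 at or before M9 starts t=10 → clear.
M4: ends t=10 at or before M9 starts t=10 → clear.
M2: ends t=9 at or before M9 starts t=10 → clear.
M6: starts t=11 at or after M9 ends t=11 → clear.
M8: starts t=12 at or after M9 ends t=11 → clear.
M5: starts t=13 at or after M9 ends t=11 → clear.
M7: starts t=14 at or after M9 ends t=11 → clear.
M1: starts t=16 at or after M9 ends t=11 → clear.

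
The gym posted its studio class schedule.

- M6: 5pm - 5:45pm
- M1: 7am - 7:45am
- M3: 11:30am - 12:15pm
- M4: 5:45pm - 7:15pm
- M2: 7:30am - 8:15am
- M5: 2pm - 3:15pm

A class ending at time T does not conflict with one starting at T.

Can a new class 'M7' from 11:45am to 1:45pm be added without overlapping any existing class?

No — it overlaps M3

M1: ends 7:45am at or before M7 starts 11:45am → clear.
M2: ends 8:15am at or before M7 starts 11:45am → clear.
M3: starts 11:30am before M7 ends 1:45pm, and ends 12:15pm after M7 starts 11:45am → overlap.
M5: starts 2pm at or after M7 ends 1:45pm → clear.
M6: starts 5pm at or after M7 ends 1:45pm → clear.
M4: starts 5:45pm at or after M7 ends 1:45pm → clear.
M7 overlaps M3.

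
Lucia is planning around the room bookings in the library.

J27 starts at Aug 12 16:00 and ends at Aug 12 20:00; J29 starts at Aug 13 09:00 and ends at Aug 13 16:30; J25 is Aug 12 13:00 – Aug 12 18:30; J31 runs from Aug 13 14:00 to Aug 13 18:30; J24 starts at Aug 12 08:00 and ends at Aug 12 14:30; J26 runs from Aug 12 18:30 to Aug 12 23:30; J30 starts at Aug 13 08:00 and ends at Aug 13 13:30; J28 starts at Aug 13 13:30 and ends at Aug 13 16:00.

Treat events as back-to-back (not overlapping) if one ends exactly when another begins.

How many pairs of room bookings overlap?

Sorted by start: J24, J25, J27, J26, J30, J29, J28, J31.
J25 starts before J24 ends → J24 and J25 overlap.
J27 starts after J24 ends — done with J24.
J27 starts before J25 ends → J25 and J27 overlap.
J26 starts exactly when J25 ends (back-to-back, no overlap) — done with J25.
J26 starts before J27 ends → J27 and J26 overlap.
J30 starts after J27 ends — done with J27.
J30 starts after J26 ends — done with J26.
J29 starts before J30 ends → J30 and J29 overlap.
J28 starts exactly when J30 ends (back-to-back, no overlap) — done with J30.
J28 starts before J29 ends → J29 and J28 overlap.
J31 starts before J29 ends → J29 and J31 overlap.
J31 starts before J28 ends → J28 and J31 overlap.
Overlapping pairs: J24 & J25, J25 & J27, J26 & J27, J28 & J29, J28 & J31, J29 & J30, J29 & J31 — 7 in total.

7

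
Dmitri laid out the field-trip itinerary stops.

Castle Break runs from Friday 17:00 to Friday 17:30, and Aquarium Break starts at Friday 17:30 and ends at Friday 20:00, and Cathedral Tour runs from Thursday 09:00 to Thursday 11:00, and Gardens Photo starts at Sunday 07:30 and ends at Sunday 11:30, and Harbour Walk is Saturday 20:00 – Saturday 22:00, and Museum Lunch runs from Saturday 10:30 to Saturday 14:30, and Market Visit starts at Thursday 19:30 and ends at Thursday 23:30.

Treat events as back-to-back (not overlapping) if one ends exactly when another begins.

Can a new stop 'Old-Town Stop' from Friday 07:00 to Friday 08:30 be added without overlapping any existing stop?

Yes — the slot is free

Cathedral Tour: ends Thursday 11:00 at or before Old-Town Stop starts Friday 07:00 → clear.
Market Visit: ends Thursday 23:30 at or before Old-Town Stop starts Friday 07:00 → clear.
Castle Break: starts Friday 17:00 at or after Old-Town Stop ends Friday 08:30 → clear.
Aquarium Break: starts Friday 17:30 at or after Old-Town Stop ends Friday 08:30 → clear.
Museum Lunch: starts Saturday 10:30 at or after Old-Town Stop ends Friday 08:30 → clear.
Harbour Walk: starts Saturday 20:00 at or after Old-Town Stop ends Friday 08:30 → clear.
Gardens Photo: starts Sunday 07:30 at or after Old-Town Stop ends Friday 08:30 → clear.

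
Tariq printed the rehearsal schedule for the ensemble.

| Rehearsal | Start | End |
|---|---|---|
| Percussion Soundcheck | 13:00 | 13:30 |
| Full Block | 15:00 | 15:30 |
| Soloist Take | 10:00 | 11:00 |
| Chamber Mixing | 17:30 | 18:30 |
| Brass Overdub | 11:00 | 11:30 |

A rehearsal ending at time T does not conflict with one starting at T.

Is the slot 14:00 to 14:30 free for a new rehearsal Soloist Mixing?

Soloist Take: ends 11:00 at or before Soloist Mixing starts 14:00 → clear.
Brass Overdub: ends 11:30 at or before Soloist Mixing starts 14:00 → clear.
Percussion Soundcheck: ends 13:30 at or before Soloist Mixing starts 14:00 → clear.
Full Block: starts 15:00 at or after Soloist Mixing ends 14:30 → clear.
Chamber Mixing: starts 17:30 at or after Soloist Mixing ends 14:30 → clear.

Yes — the slot is free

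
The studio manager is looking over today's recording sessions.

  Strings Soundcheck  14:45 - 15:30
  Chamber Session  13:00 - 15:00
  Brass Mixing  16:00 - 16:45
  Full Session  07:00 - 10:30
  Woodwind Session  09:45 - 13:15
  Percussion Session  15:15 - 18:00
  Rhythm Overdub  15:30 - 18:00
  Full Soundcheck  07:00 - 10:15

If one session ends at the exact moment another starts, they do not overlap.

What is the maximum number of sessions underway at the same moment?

Sort all start/end points and keep a running count:
07:00 start Full Session → 1
07:00 start Full Soundcheck → 2
09:45 start Woodwind Session → 3
10:15 end Full Soundcheck → 2
10:30 end Full Session → 1
13:00 start Chamber Session → 2
13:15 end Woodwind Session → 1
14:45 start Strings Soundcheck → 2
15:00 end Chamber Session → 1
15:15 start Percussion Session → 2
15:30 end Strings Soundcheck → 1
15:30 start Rhythm Overdub → 2
16:00 start Brass Mixing → 3
16:45 end Brass Mixing → 2
18:00 end Percussion Session → 1
18:00 end Rhythm Overdub → 0
Peak is 3, at 09:45 (Full Session, Full Soundcheck, Woodwind Session).

3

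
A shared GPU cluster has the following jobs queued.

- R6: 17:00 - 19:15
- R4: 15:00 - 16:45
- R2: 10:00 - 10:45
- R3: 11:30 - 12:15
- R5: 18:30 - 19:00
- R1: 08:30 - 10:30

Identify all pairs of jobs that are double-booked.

R1 & R2, R5 & R6

Two intervals overlap when each starts before the other ends.
Sorted by start: R1, R2, R3, R4, R6, R5.
R2 starts before R1 ends → R1 and R2 overlap.
R3 starts after R1 ends; R1 is clear from here.
R3 starts after R2 ends; R2 is clear from here.
R4 starts after R3 ends; R3 is clear from here.
R6 starts after R4 ends; R4 is clear from here.
R5 starts before R6 ends → R6 and R5 overlap.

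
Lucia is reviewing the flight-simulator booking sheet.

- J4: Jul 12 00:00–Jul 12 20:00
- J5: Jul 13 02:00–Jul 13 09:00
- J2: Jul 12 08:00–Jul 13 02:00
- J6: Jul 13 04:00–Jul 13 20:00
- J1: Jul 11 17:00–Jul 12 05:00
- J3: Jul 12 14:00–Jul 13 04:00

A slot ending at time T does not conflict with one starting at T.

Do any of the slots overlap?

Sorted by start: J1, J4, J2, J3, J5, J6.
J4 starts before J1 ends → J1 and J4 overlap.
That's a conflict, so the schedule is not conflict-free.

Yes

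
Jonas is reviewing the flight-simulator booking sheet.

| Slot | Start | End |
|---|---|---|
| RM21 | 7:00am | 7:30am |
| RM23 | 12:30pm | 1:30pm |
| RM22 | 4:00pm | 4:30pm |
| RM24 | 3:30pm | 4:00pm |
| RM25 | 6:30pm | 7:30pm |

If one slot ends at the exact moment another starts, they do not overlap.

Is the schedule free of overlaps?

Yes

Sorted by start: RM21, RM23, RM24, RM22, RM25.
RM23 starts after RM21 ends, so RM21 has no further overlaps.
RM24 starts after RM23 ends, so RM23 has no further overlaps.
RM22 starts exactly when RM24 ends (back-to-back, no overlap), so RM24 has no further overlaps.
RM25 starts after RM22 ends.
Every pair is clear; the schedule has no overlaps.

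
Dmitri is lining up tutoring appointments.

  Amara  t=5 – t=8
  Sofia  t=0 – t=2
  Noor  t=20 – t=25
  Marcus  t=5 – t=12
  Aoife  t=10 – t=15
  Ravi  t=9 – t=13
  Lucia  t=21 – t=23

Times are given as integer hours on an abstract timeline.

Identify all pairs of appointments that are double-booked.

Amara & Marcus, Aoife & Marcus, Aoife & Ravi, Lucia & Noor, Marcus & Ravi

Sorted by start: Sofia, Marcus, Amara, Ravi, Aoife, Noor, Lucia.
Marcus starts after Sofia ends, so Sofia has no further overlaps.
Amara starts before Marcus ends → Marcus and Amara overlap.
Ravi starts before Marcus ends → Marcus and Ravi overlap.
Aoife starts before Marcus ends → Marcus and Aoife overlap.
Noor starts after Marcus ends, so Marcus has no further overlaps.
Ravi starts after Amara ends, so Amara has no further overlaps.
Aoife starts before Ravi ends → Ravi and Aoife overlap.
Noor starts after Ravi ends, so Ravi has no further overlaps.
Noor starts after Aoife ends, so Aoife has no further overlaps.
Lucia starts before Noor ends → Noor and Lucia overlap.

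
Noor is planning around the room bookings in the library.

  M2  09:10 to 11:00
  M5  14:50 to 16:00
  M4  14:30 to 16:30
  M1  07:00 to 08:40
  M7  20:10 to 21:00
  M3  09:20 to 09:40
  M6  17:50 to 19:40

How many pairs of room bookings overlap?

Sorted by start: M1, M2, M3, M4, M5, M6, M7.
M2 starts after M1 ends, so M1 has no further overlaps.
M3 starts before M2 ends → M2 and M3 overlap.
M4 starts after M2 ends, so M2 has no further overlaps.
M4 starts after M3 ends, so M3 has no further overlaps.
M5 starts before M4 ends → M4 and M5 overlap.
M6 starts after M4 ends, so M4 has no further overlaps.
M6 starts after M5 ends, so M5 has no further overlaps.
M7 starts after M6 ends.
Overlapping pairs: M2 & M3, M4 & M5 — 2 in total.

2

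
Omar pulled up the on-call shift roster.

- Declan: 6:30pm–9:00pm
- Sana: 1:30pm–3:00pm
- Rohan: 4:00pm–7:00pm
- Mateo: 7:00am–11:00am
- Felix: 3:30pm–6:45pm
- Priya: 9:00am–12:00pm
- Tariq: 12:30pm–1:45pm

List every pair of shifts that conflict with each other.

Declan & Felix, Declan & Rohan, Felix & Rohan, Mateo & Priya, Sana & Tariq

Sorted by start: Mateo, Priya, Tariq, Sana, Felix, Rohan, Declan.
Priya starts before Mateo ends → Mateo and Priya overlap.
Tariq starts after Mateo ends; Mateo is clear from here.
Tariq starts after Priya ends; Priya is clear from here.
Sana starts before Tariq ends → Tariq and Sana overlap.
Felix starts after Tariq ends; Tariq is clear from here.
Felix starts after Sana ends; Sana is clear from here.
Rohan starts before Felix ends → Felix and Rohan overlap.
Declan starts before Felix ends → Felix and Declan overlap.
Declan starts before Rohan ends → Rohan and Declan overlap.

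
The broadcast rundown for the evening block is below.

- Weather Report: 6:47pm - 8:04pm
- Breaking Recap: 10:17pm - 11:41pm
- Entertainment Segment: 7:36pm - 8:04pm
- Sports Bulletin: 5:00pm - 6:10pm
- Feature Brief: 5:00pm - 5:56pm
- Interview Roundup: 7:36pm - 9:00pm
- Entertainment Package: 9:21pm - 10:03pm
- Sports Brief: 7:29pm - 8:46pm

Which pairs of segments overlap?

Sorted by start: Feature Brief, Sports Bulletin, Weather Report, Sports Brief, Interview Roundup, Entertainment Segment, Entertainment Package, Breaking Recap.
Sports Bulletin starts before Feature Brief ends → Feature Brief and Sports Bulletin overlap.
Weather Report starts after Feature Brief ends, so Feature Brief has no further overlaps.
Weather Report starts after Sports Bulletin ends, so Sports Bulletin has no further overlaps.
Sports Brief starts before Weather Report ends → Weather Report and Sports Brief overlap.
Interview Roundup starts before Weather Report ends → Weather Report and Interview Roundup overlap.
Entertainment Segment starts before Weather Report ends → Weather Report and Entertainment Segment overlap.
Entertainment Package starts after Weather Report ends, so Weather Report has no further overlaps.
Interview Roundup starts before Sports Brief ends → Sports Brief and Interview Roundup overlap.
Entertainment Segment starts before Sports Brief ends → Sports Brief and Entertainment Segment overlap.
Entertainment Package starts after Sports Brief ends, so Sports Brief has no further overlaps.
Entertainment Segment starts before Interview Roundup ends → Interview Roundup and Entertainment Segment overlap.
Entertainment Package starts after Interview Roundup ends, so Interview Roundup has no further overlaps.
Entertainment Package starts after Entertainment Segment ends, so Entertainment Segment has no further overlaps.
Breaking Recap starts after Entertainment Package ends.

Entertainment Segment & Interview Roundup, Entertainment Segment & Sports Brief, Entertainment Segment & Weather Report, Feature Brief & Sports Bulletin, Interview Roundup & Sports Brief, Interview Roundup & Weather Report, Sports Brief & Weather Report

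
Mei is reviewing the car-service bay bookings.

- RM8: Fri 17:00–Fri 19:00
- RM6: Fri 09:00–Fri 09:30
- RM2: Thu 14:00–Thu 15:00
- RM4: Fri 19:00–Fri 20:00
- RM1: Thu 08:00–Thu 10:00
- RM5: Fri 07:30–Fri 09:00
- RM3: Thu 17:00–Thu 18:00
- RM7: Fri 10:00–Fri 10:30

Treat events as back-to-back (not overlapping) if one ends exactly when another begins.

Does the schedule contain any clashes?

No

Sorted by start: RM1, RM2, RM3, RM5, RM6, RM7, RM8, RM4.
RM2 starts after RM1 ends — done with RM1.
RM3 starts after RM2 ends — done with RM2.
RM5 starts after RM3 ends — done with RM3.
RM6 starts exactly when RM5 ends (back-to-back, no overlap) — done with RM5.
RM7 starts after RM6 ends — done with RM6.
RM8 starts after RM7 ends — done with RM7.
RM4 starts exactly when RM8 ends (back-to-back, no overlap).
Every pair is clear; the schedule has no overlaps.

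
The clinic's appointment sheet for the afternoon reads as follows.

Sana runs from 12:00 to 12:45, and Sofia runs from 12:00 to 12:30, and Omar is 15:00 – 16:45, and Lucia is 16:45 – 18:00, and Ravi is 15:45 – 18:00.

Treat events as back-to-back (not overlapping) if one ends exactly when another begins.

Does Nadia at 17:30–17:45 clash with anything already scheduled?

Sana: ends 12:45 at or before Nadia starts 17:30 → clear.
Sofia: ends 12:30 at or before Nadia starts 17:30 → clear.
Omar: ends 16:45 at or before Nadia starts 17:30 → clear.
Ravi: starts 15:45 before Nadia ends 17:45, and ends 18:00 after Nadia starts 17:30 → overlap.
Lucia: starts 16:45 before Nadia ends 17:45, and ends 18:00 after Nadia starts 17:30 → overlap.
Nadia overlaps Lucia, Ravi.

Yes — it overlaps Lucia, Ravi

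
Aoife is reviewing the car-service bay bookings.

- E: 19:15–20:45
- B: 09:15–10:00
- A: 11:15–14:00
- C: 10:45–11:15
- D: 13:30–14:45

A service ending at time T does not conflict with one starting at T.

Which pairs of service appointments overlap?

Sorted by start: B, C, A, D, E.
C starts after B ends, so nothing later overlaps B either.
A starts exactly when C ends (back-to-back, no overlap), so nothing later overlaps C either.
D starts before A ends → A and D overlap.
E starts after A ends.
E starts after D ends.

A & D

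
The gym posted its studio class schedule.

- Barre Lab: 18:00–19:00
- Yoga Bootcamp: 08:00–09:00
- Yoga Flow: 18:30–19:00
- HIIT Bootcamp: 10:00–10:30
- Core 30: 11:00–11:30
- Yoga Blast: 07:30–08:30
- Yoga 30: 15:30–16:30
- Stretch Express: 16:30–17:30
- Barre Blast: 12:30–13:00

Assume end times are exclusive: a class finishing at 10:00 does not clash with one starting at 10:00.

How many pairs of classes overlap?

Check each pair: they overlap iff neither finishes before the other starts.
Sorted by start: Yoga Blast, Yoga Bootcamp, HIIT Bootcamp, Core 30, Barre Blast, Yoga 30, Stretch Express, Barre Lab, Yoga Flow.
Yoga Bootcamp starts before Yoga Blast ends → Yoga Blast and Yoga Bootcamp overlap.
HIIT Bootcamp starts after Yoga Blast ends, so nothing later overlaps Yoga Blast either.
HIIT Bootcamp starts after Yoga Bootcamp ends, so nothing later overlaps Yoga Bootcamp either.
Core 30 starts after HIIT Bootcamp ends, so nothing later overlaps HIIT Bootcamp either.
Barre Blast starts after Core 30 ends, so nothing later overlaps Core 30 either.
Yoga 30 starts after Barre Blast ends, so nothing later overlaps Barre Blast either.
Stretch Express starts exactly when Yoga 30 ends (back-to-back, no overlap), so nothing later overlaps Yoga 30 either.
Barre Lab starts after Stretch Express ends, so nothing later overlaps Stretch Express either.
Yoga Flow starts before Barre Lab ends → Barre Lab and Yoga Flow overlap.
Overlapping pairs: Barre Lab & Yoga Flow, Yoga Blast & Yoga Bootcamp — 2 in total.

2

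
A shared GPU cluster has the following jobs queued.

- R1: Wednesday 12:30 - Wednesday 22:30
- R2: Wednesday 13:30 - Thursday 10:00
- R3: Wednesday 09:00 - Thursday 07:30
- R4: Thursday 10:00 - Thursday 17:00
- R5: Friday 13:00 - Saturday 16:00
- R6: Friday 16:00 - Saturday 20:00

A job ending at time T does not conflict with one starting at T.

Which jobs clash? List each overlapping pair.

Sorted by start: R3, R1, R2, R4, R5, R6.
R1 starts before R3 ends → R3 and R1 overlap.
R2 starts before R3 ends → R3 and R2 overlap.
R4 starts after R3 ends; R3 is clear from here.
R2 starts before R1 ends → R1 and R2 overlap.
R4 starts after R1 ends; R1 is clear from here.
R4 starts exactly when R2 ends (back-to-back, no overlap); R2 is clear from here.
R5 starts after R4 ends; R4 is clear from here.
R6 starts before R5 ends → R5 and R6 overlap.

R1 & R2, R1 & R3, R2 & R3, R5 & R6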